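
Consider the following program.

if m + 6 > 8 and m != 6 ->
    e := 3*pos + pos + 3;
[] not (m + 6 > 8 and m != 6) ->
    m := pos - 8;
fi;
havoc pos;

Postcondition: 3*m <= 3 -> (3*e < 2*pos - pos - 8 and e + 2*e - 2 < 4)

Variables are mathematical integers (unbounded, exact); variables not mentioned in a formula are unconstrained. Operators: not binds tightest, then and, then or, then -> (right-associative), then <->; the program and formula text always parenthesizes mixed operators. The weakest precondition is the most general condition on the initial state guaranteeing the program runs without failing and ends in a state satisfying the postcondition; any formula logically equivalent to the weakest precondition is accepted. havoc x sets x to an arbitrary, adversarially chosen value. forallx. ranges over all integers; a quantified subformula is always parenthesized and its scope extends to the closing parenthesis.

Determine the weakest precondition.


Working backward. After the program, the postcondition 3*m <= 3 -> (3*e < 2*pos - pos - 8 and e + 2*e - 2 < 4) must hold; in canonical form it is 3*m <= 3 -> (3*e < pos - 8 and 3*e < 6).
Before havoc pos: forall pos_1. (3*m <= 3 -> (3*e < pos_1 - 8 and 3*e < 6))
Then branch requires forall pos_1. (3*m <= 3 -> (12*pos < pos_1 - 17 and 12*pos < -3)); else branch requires forall pos_1. (3*pos <= 27 -> (3*e < pos_1 - 8 and 3*e < 6)).
Before the if: ((m > 2 and m != 6) -> (forall pos_1. (3*m <= 3 -> (12*pos < pos_1 - 17 and 12*pos < -3)))) and ((not (m > 2 and m != 6)) -> (forall pos_1. (3*pos <= 27 -> (3*e < pos_1 - 8 and 3*e < 6))))
Answer: WP = ((m > 2 and m != 6) -> (forall pos_1. (3*m <= 3 -> (12*pos < pos_1 - 17 and 12*pos < -3)))) and ((not (m > 2 and m != 6)) -> (forall pos_1. (3*pos <= 27 -> (3*e < pos_1 - 8 and 3*e < 6))))


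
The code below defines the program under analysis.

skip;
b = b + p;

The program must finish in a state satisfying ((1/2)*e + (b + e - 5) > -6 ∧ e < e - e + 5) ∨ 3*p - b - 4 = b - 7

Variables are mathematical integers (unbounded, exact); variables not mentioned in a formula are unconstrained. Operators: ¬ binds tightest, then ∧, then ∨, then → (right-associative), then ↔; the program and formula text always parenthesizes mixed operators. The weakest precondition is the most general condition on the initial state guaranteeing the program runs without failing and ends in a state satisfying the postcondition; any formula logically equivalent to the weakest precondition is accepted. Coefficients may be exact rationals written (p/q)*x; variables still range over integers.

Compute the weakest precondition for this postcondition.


Working backward. After the program, the postcondition ((1/2)*e + (b + e - 5) > -6 ∧ e < e - e + 5) ∨ 3*p - b - 4 = b - 7 must hold; in canonical form it is (b + (3/2)*e > -1 ∧ e < 5) ∨ 3*p = 2*b - 3.
Before b := b + p: (b + (3/2)*e + p > -1 ∧ e < 5) ∨ p = 2*b - 3
Before skip: (b + (3/2)*e + p > -1 ∧ e < 5) ∨ p = 2*b - 3
Answer: WP = (b + (3/2)*e + p > -1 ∧ e < 5) ∨ p = 2*b - 3


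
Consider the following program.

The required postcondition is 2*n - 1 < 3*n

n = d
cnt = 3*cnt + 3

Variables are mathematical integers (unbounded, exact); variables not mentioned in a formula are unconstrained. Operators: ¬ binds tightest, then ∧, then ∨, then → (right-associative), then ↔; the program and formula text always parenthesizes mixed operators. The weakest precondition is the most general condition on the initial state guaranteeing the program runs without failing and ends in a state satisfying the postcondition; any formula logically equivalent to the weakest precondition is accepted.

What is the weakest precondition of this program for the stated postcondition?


Working backward. After the program, the postcondition 2*n - 1 < 3*n must hold; in canonical form it is n > -1.
Before cnt := 3*cnt + 3: n > -1
Before n := d: d > -1
Answer: WP = d > -1


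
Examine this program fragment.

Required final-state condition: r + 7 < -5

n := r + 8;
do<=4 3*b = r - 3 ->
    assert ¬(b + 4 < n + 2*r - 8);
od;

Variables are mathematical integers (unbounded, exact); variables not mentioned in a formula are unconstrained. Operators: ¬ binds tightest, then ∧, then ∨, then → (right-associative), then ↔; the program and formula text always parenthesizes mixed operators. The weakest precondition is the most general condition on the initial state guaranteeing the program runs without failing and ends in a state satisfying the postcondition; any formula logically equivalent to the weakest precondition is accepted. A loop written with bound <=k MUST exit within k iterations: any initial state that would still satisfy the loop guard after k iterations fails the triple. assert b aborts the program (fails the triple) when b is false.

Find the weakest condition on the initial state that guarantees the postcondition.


Working backward. After the program, the postcondition r + 7 < -5 must hold; in canonical form it is r < -12.
Before the loop (bound <=4), unroll the exhaustion recursion (WP_0 = exit-now case; WP_j = one more guarded iteration, up to j = 4):
  WP_0: (¬(3*b = r - 3)) ∧ r < -12
  WP_1: (3*b = r - 3 → ((¬(b < n + 2*r - 12)) ∧ (¬(3*b = r - 3)) ∧ r < -12)) ∧ ((¬(3*b = r - 3)) → r < -12)
  WP_2: (3*b = r - 3 → ((¬(b < n + 2*r - 12)) ∧ (3*b = r - 3 → ((¬(b < n + 2*r - 12)) ∧ (¬(3*b = r - 3)) ∧ r < -12)) ∧ ((¬(3*b = r - 3)) → r < -12))) ∧ ((¬(3*b = r - 3)) → r < -12)
  WP_3: (3*b = r - 3 → ((¬(b < n + 2*r - 12)) ∧ (3*b = r - 3 → ((¬(b < n + 2*r - 12)) ∧ (3*b = r - 3 → ((¬(b < n + 2*r - 12)) ∧ (¬(3*b = r - 3)) ∧ r < -12)) ∧ ((¬(3*b = r - 3)) → r < -12))) ∧ ((¬(3*b = r - 3)) → r < -12))) ∧ ((¬(3*b = r - 3)) → r < -12)
  WP_4: (3*b = r - 3 → ((¬(b < n + 2*r - 12)) ∧ (3*b = r - 3 → ((¬(b < n + 2*r - 12)) ∧ (3*b = r - 3 → ((¬(b < n + 2*r - 12)) ∧ (3*b = r - 3 → ((¬(b < n + 2*r - 12)) ∧ (¬(3*b = r - 3)) ∧ r < -12)) ∧ ((¬(3*b = r - 3)) → r < -12))) ∧ ((¬(3*b = r - 3)) → r < -12))) ∧ ((¬(3*b = r - 3)) → r < -12))) ∧ ((¬(3*b = r - 3)) → r < -12)
So before the loop: (3*b = r - 3 → ((¬(b < n + 2*r - 12)) ∧ (3*b = r - 3 → ((¬(b < n + 2*r - 12)) ∧ (3*b = r - 3 → ((¬(b < n + 2*r - 12)) ∧ (3*b = r - 3 → ((¬(b < n + 2*r - 12)) ∧ (¬(3*b = r - 3)) ∧ r < -12)) ∧ ((¬(3*b = r - 3)) → r < -12))) ∧ ((¬(3*b = r - 3)) → r < -12))) ∧ ((¬(3*b = r - 3)) → r < -12))) ∧ ((¬(3*b = r - 3)) → r < -12)
Before n := r + 8: (3*b = r - 3 → ((¬(b < 3*r - 4)) ∧ (3*b = r - 3 → ((¬(b < 3*r - 4)) ∧ (3*b = r - 3 → ((¬(b < 3*r - 4)) ∧ (3*b = r - 3 → ((¬(b < 3*r - 4)) ∧ (¬(3*b = r - 3)) ∧ r < -12)) ∧ ((¬(3*b = r - 3)) → r < -12))) ∧ ((¬(3*b = r - 3)) → r < -12))) ∧ ((¬(3*b = r - 3)) → r < -12))) ∧ ((¬(3*b = r - 3)) → r < -12)
Answer: WP = (3*b = r - 3 → ((¬(b < 3*r - 4)) ∧ (3*b = r - 3 → ((¬(b < 3*r - 4)) ∧ (3*b = r - 3 → ((¬(b < 3*r - 4)) ∧ (3*b = r - 3 → ((¬(b < 3*r - 4)) ∧ (¬(3*b = r - 3)) ∧ r < -12)) ∧ ((¬(3*b = r - 3)) → r < -12))) ∧ ((¬(3*b = r - 3)) → r < -12))) ∧ ((¬(3*b = r - 3)) → r < -12))) ∧ ((¬(3*b = r - 3)) → r < -12)


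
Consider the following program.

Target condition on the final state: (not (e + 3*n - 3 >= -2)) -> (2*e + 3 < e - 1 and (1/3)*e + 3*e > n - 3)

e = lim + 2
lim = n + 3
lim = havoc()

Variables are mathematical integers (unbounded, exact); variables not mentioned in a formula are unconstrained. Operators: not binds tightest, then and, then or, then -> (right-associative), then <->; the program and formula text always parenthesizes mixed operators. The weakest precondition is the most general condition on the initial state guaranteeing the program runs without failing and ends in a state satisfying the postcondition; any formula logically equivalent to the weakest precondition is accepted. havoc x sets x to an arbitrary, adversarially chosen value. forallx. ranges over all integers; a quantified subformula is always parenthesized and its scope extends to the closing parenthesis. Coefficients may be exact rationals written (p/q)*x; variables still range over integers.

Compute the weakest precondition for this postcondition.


Working backward. After the program, the postcondition (not (e + 3*n - 3 >= -2)) -> (2*e + 3 < e - 1 and (1/3)*e + 3*e > n - 3) must hold; in canonical form it is (not (e + 3*n >= 1)) -> (e < -4 and (10/3)*e > n - 3).
Before havoc lim: (not (e + 3*n >= 1)) -> (e < -4 and (10/3)*e > n - 3)
Before lim := n + 3: (not (e + 3*n >= 1)) -> (e < -4 and (10/3)*e > n - 3)
Before e := lim + 2: (not (lim + 3*n >= -1)) -> (lim < -6 and (10/3)*lim > n - 29/3)
Answer: WP = (not (lim + 3*n >= -1)) -> (lim < -6 and (10/3)*lim > n - 29/3)


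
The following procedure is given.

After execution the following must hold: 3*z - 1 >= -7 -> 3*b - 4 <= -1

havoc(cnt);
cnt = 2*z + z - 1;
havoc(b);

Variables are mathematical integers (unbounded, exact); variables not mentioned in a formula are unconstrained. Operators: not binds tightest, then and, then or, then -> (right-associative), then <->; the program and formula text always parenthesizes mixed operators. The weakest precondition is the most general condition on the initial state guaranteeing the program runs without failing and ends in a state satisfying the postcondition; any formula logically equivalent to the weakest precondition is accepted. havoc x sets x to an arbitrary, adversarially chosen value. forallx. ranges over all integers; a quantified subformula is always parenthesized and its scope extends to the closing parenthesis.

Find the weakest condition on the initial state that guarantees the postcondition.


Working backward. After the program, the postcondition 3*z - 1 >= -7 -> 3*b - 4 <= -1 must hold; in canonical form it is 3*z >= -6 -> 3*b <= 3.
Before havoc b: forall b_1. (3*z >= -6 -> 3*b_1 <= 3)
Before cnt := 2*z + z - 1: forall b_1. (3*z >= -6 -> 3*b_1 <= 3)
Before havoc cnt: forall b_1. (3*z >= -6 -> 3*b_1 <= 3)
Answer: WP = forall b_1. (3*z >= -6 -> 3*b_1 <= 3)


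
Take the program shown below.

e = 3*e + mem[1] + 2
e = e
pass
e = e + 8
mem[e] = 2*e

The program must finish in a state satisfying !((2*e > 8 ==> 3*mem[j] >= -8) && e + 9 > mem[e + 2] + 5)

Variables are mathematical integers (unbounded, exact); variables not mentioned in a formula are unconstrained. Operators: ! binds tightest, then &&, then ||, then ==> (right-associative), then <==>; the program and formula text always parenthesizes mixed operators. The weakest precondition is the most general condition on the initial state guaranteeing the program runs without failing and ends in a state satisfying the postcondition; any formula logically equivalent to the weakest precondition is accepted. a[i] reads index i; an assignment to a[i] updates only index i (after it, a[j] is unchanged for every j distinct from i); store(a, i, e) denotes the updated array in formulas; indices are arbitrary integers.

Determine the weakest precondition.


Working backward. After the program, the postcondition !((2*e > 8 ==> 3*mem[j] >= -8) && e + 9 > mem[e + 2] + 5) must hold; in canonical form it is !((2*e > 8 ==> 3*mem[j] >= -8) && e > mem[e + 2] - 4).
Before mem[e] := 2*e: !((2*e > 8 ==> 3*store(mem, e, 2*e)[j] >= -8) && e > store(mem, e, 2*e)[e + 2] - 4)
Before e := e + 8: !((2*e > -8 ==> 3*store(mem, e + 8, 2*e + 16)[j] >= -8) && e > store(mem, e + 8, 2*e + 16)[e + 10] - 12)
Before skip: !((2*e > -8 ==> 3*store(mem, e + 8, 2*e + 16)[j] >= -8) && e > store(mem, e + 8, 2*e + 16)[e + 10] - 12)
Before e := e: !((2*e > -8 ==> 3*store(mem, e + 8, 2*e + 16)[j] >= -8) && e > store(mem, e + 8, 2*e + 16)[e + 10] - 12)
Before e := 3*e + mem[1] + 2: !((2*mem[1] + 6*e > -12 ==> 3*store(mem, mem[1] + 3*e + 10, 2*mem[1] + 6*e + 20)[j] >= -8) && mem[1] + 3*e > store(mem, mem[1] + 3*e + 10, 2*mem[1] + 6*e + 20)[mem[1] + 3*e + 12] - 14)
Answer: WP = !((2*mem[1] + 6*e > -12 ==> 3*store(mem, mem[1] + 3*e + 10, 2*mem[1] + 6*e + 20)[j] >= -8) && mem[1] + 3*e > store(mem, mem[1] + 3*e + 10, 2*mem[1] + 6*e + 20)[mem[1] + 3*e + 12] - 14)


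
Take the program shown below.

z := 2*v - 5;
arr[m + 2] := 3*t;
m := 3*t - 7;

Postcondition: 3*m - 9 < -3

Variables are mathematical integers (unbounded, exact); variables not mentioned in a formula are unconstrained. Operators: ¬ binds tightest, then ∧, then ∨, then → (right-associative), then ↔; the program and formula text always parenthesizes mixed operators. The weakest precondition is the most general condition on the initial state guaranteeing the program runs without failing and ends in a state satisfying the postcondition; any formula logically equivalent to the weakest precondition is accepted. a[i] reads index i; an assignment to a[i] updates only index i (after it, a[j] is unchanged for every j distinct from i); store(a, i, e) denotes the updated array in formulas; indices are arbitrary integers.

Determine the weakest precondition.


Working backward. After the program, the postcondition 3*m - 9 < -3 must hold; in canonical form it is 3*m < 6.
Before m := 3*t - 7: 9*t < 27
Before arr[m + 2] := 3*t: 9*t < 27
Before z := 2*v - 5: 9*t < 27
Answer: WP = 9*t < 27


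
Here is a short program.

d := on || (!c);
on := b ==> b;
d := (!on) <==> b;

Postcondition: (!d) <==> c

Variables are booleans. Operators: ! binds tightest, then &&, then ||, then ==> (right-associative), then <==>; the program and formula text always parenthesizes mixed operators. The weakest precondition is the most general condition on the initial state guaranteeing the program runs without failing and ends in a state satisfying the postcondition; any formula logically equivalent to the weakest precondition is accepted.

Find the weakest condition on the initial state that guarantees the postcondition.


Working backward. After the program, (!d) <==> c must hold.
Before d := (!on) <==> b: (!((!on) <==> b)) <==> c
Before on := b ==> b: b <==> c
Before d := on || (!c): b <==> c
Answer: WP = b <==> c


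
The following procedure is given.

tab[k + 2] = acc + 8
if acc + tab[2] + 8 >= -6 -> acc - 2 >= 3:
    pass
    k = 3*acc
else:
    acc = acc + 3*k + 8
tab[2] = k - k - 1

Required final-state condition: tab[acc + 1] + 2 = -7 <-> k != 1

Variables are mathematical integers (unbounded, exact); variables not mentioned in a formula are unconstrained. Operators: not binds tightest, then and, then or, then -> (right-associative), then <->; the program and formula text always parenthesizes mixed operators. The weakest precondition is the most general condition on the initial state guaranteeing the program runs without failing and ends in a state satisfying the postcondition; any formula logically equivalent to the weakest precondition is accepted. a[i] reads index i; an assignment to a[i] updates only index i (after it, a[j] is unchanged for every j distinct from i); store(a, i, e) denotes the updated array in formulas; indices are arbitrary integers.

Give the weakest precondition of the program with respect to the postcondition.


Working backward. After the program, the postcondition tab[acc + 1] + 2 = -7 <-> k != 1 must hold; in canonical form it is tab[acc + 1] = -9 <-> k != 1.
Before tab[2] := k - k - 1: store(tab, 2, -1)[acc + 1] = -9 <-> k != 1
Then branch requires store(tab, 2, -1)[acc + 1] = -9 <-> 3*acc != 1; else branch requires store(tab, 2, -1)[acc + 3*k + 9] = -9 <-> k != 1.
Before the if: ((tab[2] + acc >= -14 -> acc >= 5) -> (store(tab, 2, -1)[acc + 1] = -9 <-> 3*acc != 1)) and ((not (tab[2] + acc >= -14 -> acc >= 5)) -> (store(tab, 2, -1)[acc + 3*k + 9] = -9 <-> k != 1))
Before tab[k + 2] := acc + 8: ((store(tab, k + 2, acc + 8)[2] + acc >= -14 -> acc >= 5) -> (store(store(tab, k + 2, acc + 8), 2, -1)[acc + 1] = -9 <-> 3*acc != 1)) and ((not (store(tab, k + 2, acc + 8)[2] + acc >= -14 -> acc >= 5)) -> (store(store(tab, k + 2, acc + 8), 2, -1)[acc + 3*k + 9] = -9 <-> k != 1))
Answer: WP = ((store(tab, k + 2, acc + 8)[2] + acc >= -14 -> acc >= 5) -> (store(store(tab, k + 2, acc + 8), 2, -1)[acc + 1] = -9 <-> 3*acc != 1)) and ((not (store(tab, k + 2, acc + 8)[2] + acc >= -14 -> acc >= 5)) -> (store(store(tab, k + 2, acc + 8), 2, -1)[acc + 3*k + 9] = -9 <-> k != 1))


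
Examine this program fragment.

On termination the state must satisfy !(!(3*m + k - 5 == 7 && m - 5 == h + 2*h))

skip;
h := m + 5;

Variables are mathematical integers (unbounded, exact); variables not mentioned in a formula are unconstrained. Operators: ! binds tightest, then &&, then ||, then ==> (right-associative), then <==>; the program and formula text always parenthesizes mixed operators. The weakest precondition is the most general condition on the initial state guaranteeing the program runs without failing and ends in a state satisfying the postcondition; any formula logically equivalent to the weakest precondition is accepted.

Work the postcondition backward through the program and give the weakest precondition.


Working backward. After the program, the postcondition !(!(3*m + k - 5 == 7 && m - 5 == h + 2*h)) must hold; in canonical form it is k + 3*m == 12 && m == 3*h + 5.
Before h := m + 5: k + 3*m == 12 && 2*m == -20
Before skip: k + 3*m == 12 && 2*m == -20
Answer: WP = k + 3*m == 12 && 2*m == -20


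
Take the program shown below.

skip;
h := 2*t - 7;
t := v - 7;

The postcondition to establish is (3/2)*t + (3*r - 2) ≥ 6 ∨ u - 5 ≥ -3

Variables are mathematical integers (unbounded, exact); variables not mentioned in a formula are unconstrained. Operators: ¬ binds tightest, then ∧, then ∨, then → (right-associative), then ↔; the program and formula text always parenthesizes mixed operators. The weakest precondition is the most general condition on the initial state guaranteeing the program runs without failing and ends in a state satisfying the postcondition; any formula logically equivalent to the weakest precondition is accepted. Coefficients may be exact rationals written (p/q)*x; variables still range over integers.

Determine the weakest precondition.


Working backward. After the program, the postcondition (3/2)*t + (3*r - 2) ≥ 6 ∨ u - 5 ≥ -3 must hold; in canonical form it is 3*r + (3/2)*t ≥ 8 ∨ u ≥ 2.
Before t := v - 7: 3*r + (3/2)*v ≥ 37/2 ∨ u ≥ 2
Before h := 2*t - 7: 3*r + (3/2)*v ≥ 37/2 ∨ u ≥ 2
Before skip: 3*r + (3/2)*v ≥ 37/2 ∨ u ≥ 2
Answer: WP = 3*r + (3/2)*v ≥ 37/2 ∨ u ≥ 2


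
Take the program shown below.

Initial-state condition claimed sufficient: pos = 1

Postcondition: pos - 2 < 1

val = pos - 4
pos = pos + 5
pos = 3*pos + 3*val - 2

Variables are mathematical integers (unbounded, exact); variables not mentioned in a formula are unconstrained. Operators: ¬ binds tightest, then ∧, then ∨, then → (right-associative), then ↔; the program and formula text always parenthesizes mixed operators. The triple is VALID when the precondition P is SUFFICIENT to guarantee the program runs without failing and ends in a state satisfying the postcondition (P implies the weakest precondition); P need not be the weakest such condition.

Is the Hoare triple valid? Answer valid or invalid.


Working backward. After the program, the postcondition pos - 2 < 1 must hold; in canonical form it is pos < 3.
Before pos := 3*pos + 3*val - 2: 3*pos + 3*val < 5
Before pos := pos + 5: 3*pos + 3*val < -10
Before val := pos - 4: 6*pos < 2
The weakest precondition is 6*pos < 2.
Check whether pos = 1 implies it.
Countermodel: at the initial state pos = 1, the precondition holds but the weakest precondition fails.
Answer: invalid


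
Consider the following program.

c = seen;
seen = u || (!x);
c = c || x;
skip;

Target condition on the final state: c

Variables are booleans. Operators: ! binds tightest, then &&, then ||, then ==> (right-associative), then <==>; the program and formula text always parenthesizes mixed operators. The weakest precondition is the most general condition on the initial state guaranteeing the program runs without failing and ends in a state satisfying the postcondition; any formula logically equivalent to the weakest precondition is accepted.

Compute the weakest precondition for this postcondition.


Working backward. After the program, c must hold.
Before skip: c
Before c := c || x: c || x
Before seen := u || (!x): c || x
Before c := seen: seen || x
Answer: WP = seen || x


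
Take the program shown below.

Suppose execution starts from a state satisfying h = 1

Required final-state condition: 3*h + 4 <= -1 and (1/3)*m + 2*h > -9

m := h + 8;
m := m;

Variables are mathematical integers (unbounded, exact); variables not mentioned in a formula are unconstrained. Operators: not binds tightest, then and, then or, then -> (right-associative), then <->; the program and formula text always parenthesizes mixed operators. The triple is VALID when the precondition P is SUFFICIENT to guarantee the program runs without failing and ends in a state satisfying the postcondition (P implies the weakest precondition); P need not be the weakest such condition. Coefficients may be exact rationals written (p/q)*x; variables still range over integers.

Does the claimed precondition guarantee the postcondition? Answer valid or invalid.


Working backward. After the program, the postcondition 3*h + 4 <= -1 and (1/3)*m + 2*h > -9 must hold; in canonical form it is 3*h <= -5 and 2*h + (1/3)*m > -9.
Before m := m: 3*h <= -5 and 2*h + (1/3)*m > -9
Before m := h + 8: 3*h <= -5 and (7/3)*h > -35/3
The weakest precondition is 3*h <= -5 and (7/3)*h > -35/3.
Check whether h = 1 implies it.
Countermodel: at the initial state h = 1, the precondition holds but the weakest precondition fails.
Answer: invalid


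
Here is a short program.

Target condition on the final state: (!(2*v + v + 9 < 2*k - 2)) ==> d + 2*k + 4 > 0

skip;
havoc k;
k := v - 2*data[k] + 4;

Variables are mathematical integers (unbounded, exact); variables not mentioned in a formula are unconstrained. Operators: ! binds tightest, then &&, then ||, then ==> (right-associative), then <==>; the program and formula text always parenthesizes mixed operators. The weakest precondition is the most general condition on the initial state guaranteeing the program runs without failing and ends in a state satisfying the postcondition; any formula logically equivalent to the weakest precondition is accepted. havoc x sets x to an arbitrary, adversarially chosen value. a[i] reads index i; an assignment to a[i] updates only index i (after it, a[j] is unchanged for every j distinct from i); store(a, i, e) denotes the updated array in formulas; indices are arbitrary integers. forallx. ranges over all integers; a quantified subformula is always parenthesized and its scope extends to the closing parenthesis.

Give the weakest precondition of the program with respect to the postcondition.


Working backward. After the program, the postcondition (!(2*v + v + 9 < 2*k - 2)) ==> d + 2*k + 4 > 0 must hold; in canonical form it is (!(3*v < 2*k - 11)) ==> d + 2*k > -4.
Before k := v - 2*data[k] + 4: (!(4*data[k] + v < -3)) ==> d + 2*v > 4*data[k] - 12
Before havoc k: forall k_1. ((!(4*data[k_1] + v < -3)) ==> d + 2*v > 4*data[k_1] - 12)
Before skip: forall k_1. ((!(4*data[k_1] + v < -3)) ==> d + 2*v > 4*data[k_1] - 12)
Answer: WP = forall k_1. ((!(4*data[k_1] + v < -3)) ==> d + 2*v > 4*data[k_1] - 12)


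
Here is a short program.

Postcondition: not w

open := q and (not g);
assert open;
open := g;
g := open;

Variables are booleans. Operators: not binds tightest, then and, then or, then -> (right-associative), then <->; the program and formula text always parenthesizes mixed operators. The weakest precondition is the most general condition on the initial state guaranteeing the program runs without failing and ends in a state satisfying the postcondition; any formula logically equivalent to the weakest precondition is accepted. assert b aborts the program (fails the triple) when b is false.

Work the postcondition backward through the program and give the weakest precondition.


Working backward. After the program, not w must hold.
Before g := open: not w
Before open := g: not w
Before assert open: open and (not w)
Before open := q and (not g): q and (not g) and (not w)
Answer: WP = q and (not g) and (not w)


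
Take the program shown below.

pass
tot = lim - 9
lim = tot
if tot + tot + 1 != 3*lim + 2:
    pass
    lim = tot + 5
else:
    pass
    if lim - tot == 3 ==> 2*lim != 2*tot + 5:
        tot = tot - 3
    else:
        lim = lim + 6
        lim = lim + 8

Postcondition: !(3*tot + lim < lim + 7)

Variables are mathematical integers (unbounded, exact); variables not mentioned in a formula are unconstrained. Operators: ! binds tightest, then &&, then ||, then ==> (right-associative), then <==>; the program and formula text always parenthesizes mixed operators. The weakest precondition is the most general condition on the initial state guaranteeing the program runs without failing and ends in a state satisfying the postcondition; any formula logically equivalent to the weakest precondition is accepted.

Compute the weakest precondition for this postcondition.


Working backward. After the program, the postcondition !(3*tot + lim < lim + 7) must hold; in canonical form it is !(3*tot < 7).
Then branch requires !(3*tot < 7); else branch requires ((lim == tot + 3 ==> 2*lim != 2*tot + 5) ==> (!(3*tot < 16))) && ((!(lim == tot + 3 ==> 2*lim != 2*tot + 5)) ==> (!(3*tot < 7))).
Before the if: (2*tot != 3*lim + 1 ==> (!(3*tot < 7))) && ((!(2*tot != 3*lim + 1)) ==> (((lim == tot + 3 ==> 2*lim != 2*tot + 5) ==> (!(3*tot < 16))) && ((!(lim == tot + 3 ==> 2*lim != 2*tot + 5)) ==> (!(3*tot < 7)))))
Before lim := tot: (tot != -1 ==> (!(3*tot < 7))) && ((!(tot != -1)) ==> (!(3*tot < 16)))
Before tot := lim - 9: (lim != 8 ==> (!(3*lim < 34))) && ((!(lim != 8)) ==> (!(3*lim < 43)))
Before skip: (lim != 8 ==> (!(3*lim < 34))) && ((!(lim != 8)) ==> (!(3*lim < 43)))
Answer: WP = (lim != 8 ==> (!(3*lim < 34))) && ((!(lim != 8)) ==> (!(3*lim < 43)))


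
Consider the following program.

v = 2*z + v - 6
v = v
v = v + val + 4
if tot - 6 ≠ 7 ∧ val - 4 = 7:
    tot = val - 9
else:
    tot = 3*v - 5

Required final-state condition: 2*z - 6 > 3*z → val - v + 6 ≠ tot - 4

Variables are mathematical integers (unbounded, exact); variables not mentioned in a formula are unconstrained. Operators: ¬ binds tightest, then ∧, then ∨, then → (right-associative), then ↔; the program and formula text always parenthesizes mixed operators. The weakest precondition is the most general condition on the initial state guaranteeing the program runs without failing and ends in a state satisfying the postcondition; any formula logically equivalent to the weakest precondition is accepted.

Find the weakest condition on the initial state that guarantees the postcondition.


Working backward. After the program, the postcondition 2*z - 6 > 3*z → val - v + 6 ≠ tot - 4 must hold; in canonical form it is z < -6 → val ≠ tot + v - 10.
Then branch requires z < -6 → v ≠ 19; else branch requires z < -6 → val ≠ 4*v - 15.
Before the if: ((tot ≠ 13 ∧ val = 11) → (z < -6 → v ≠ 19)) ∧ ((¬(tot ≠ 13 ∧ val = 11)) → (z < -6 → val ≠ 4*v - 15))
Before v := v + val + 4: ((tot ≠ 13 ∧ val = 11) → (z < -6 → v + val ≠ 15)) ∧ ((¬(tot ≠ 13 ∧ val = 11)) → (z < -6 → 4*v + 3*val ≠ -1))
Before v := v: ((tot ≠ 13 ∧ val = 11) → (z < -6 → v + val ≠ 15)) ∧ ((¬(tot ≠ 13 ∧ val = 11)) → (z < -6 → 4*v + 3*val ≠ -1))
Before v := 2*z + v - 6: ((tot ≠ 13 ∧ val = 11) → (z < -6 → v + val + 2*z ≠ 21)) ∧ ((¬(tot ≠ 13 ∧ val = 11)) → (z < -6 → 4*v + 3*val + 8*z ≠ 23))
Answer: WP = ((tot ≠ 13 ∧ val = 11) → (z < -6 → v + val + 2*z ≠ 21)) ∧ ((¬(tot ≠ 13 ∧ val = 11)) → (z < -6 → 4*v + 3*val + 8*z ≠ 23))


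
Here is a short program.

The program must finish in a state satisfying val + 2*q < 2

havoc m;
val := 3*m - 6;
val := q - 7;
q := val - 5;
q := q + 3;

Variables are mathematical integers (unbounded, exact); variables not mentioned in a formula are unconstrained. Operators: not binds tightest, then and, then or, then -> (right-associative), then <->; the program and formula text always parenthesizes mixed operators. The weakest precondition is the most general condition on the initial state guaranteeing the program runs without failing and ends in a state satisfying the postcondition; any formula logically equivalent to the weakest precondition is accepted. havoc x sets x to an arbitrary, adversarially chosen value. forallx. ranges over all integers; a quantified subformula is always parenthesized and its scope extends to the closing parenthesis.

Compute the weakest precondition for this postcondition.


Working backward. After the program, the postcondition val + 2*q < 2 must hold; in canonical form it is 2*q + val < 2.
Before q := q + 3: 2*q + val < -4
Before q := val - 5: 3*val < 6
Before val := q - 7: 3*q < 27
Before val := 3*m - 6: 3*q < 27
Before havoc m: 3*q < 27
Answer: WP = 3*q < 27


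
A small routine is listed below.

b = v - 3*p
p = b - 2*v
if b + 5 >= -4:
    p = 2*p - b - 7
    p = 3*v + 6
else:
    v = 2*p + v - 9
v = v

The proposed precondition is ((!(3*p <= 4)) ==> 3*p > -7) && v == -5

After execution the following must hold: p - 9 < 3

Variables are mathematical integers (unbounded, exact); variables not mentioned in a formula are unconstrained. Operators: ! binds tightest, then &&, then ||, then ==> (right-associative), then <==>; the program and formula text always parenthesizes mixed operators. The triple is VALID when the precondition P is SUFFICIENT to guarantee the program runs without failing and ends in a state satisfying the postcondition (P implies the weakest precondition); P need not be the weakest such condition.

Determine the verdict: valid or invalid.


Working backward. After the program, the postcondition p - 9 < 3 must hold; in canonical form it is p < 12.
Before v := v: p < 12
Then branch requires 3*v < 6; else branch requires p < 12.
Before the if: (b >= -9 ==> 3*v < 6) && ((!(b >= -9)) ==> p < 12)
Before p := b - 2*v: (b >= -9 ==> 3*v < 6) && ((!(b >= -9)) ==> b < 2*v + 12)
Before b := v - 3*p: (v >= 3*p - 9 ==> 3*v < 6) && ((!(v >= 3*p - 9)) ==> 3*p + v > -12)
The weakest precondition is (v >= 3*p - 9 ==> 3*v < 6) && ((!(v >= 3*p - 9)) ==> 3*p + v > -12).
Check whether ((!(3*p <= 4)) ==> 3*p > -7) && v == -5 implies it.
Every state satisfying the precondition satisfies the weakest precondition: the implication holds.
Answer: valid


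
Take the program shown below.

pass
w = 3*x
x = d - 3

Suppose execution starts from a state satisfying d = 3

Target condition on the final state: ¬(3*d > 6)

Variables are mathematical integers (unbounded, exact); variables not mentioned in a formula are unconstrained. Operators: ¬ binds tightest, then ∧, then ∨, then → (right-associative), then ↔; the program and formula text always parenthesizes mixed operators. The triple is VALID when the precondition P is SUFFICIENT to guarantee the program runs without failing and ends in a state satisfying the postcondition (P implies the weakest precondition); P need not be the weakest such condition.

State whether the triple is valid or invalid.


Working backward. After the program, ¬(3*d > 6) must hold.
Before x := d - 3: ¬(3*d > 6)
Before w := 3*x: ¬(3*d > 6)
Before skip: ¬(3*d > 6)
The weakest precondition is ¬(3*d > 6).
Check whether d = 3 implies it.
Countermodel: at the initial state d = 3, the precondition holds but the weakest precondition fails.
Answer: invalid


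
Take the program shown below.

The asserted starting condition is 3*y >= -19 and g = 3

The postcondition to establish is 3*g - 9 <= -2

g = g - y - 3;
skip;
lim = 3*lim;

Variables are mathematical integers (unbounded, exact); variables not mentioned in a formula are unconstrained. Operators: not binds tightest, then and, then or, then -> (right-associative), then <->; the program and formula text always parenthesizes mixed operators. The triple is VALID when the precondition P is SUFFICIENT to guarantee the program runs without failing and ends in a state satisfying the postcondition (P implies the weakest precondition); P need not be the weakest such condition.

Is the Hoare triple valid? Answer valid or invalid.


Working backward. After the program, the postcondition 3*g - 9 <= -2 must hold; in canonical form it is 3*g <= 7.
Before lim := 3*lim: 3*g <= 7
Before skip: 3*g <= 7
Before g := g - y - 3: 3*g <= 3*y + 16
The weakest precondition is 3*g <= 3*y + 16.
Check whether 3*y >= -19 and g = 3 implies it.
Countermodel: at the initial state g = 3, y = -6, the precondition holds but the weakest precondition fails.
Answer: invalid


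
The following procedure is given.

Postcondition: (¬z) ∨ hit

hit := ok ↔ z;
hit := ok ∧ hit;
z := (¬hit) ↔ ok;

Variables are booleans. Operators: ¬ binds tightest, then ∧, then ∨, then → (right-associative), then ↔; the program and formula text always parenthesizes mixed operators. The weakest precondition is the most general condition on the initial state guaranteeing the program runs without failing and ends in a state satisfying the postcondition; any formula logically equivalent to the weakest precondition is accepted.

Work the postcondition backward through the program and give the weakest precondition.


Working backward. After the program, (¬z) ∨ hit must hold.
Before z := (¬hit) ↔ ok: (¬((¬hit) ↔ ok)) ∨ hit
Before hit := ok ∧ hit: (¬((¬(ok ∧ hit)) ↔ ok)) ∨ (ok ∧ hit)
Before hit := ok ↔ z: (¬((¬(ok ∧ (ok ↔ z))) ↔ ok)) ∨ (ok ∧ (ok ↔ z))
Answer: WP = (¬((¬(ok ∧ (ok ↔ z))) ↔ ok)) ∨ (ok ∧ (ok ↔ z))


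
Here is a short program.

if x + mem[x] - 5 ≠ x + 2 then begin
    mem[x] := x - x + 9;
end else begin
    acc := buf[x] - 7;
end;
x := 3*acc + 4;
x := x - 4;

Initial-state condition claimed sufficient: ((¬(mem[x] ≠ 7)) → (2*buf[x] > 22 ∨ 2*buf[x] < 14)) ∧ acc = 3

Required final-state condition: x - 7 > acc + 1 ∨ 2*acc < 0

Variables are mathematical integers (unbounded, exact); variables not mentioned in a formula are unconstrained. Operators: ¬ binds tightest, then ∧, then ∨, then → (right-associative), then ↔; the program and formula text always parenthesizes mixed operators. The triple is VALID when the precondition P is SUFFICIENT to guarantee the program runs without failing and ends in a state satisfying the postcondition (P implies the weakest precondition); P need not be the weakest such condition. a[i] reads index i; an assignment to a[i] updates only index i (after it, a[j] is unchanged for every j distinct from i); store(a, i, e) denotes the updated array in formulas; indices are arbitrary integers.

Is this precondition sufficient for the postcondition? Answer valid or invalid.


Working backward. After the program, the postcondition x - 7 > acc + 1 ∨ 2*acc < 0 must hold; in canonical form it is x > acc + 8 ∨ 2*acc < 0.
Before x := x - 4: x > acc + 12 ∨ 2*acc < 0
Before x := 3*acc + 4: 2*acc > 8 ∨ 2*acc < 0
Then branch requires 2*acc > 8 ∨ 2*acc < 0; else branch requires 2*buf[x] > 22 ∨ 2*buf[x] < 14.
Before the if: (mem[x] ≠ 7 → (2*acc > 8 ∨ 2*acc < 0)) ∧ ((¬(mem[x] ≠ 7)) → (2*buf[x] > 22 ∨ 2*buf[x] < 14))
The weakest precondition is (mem[x] ≠ 7 → (2*acc > 8 ∨ 2*acc < 0)) ∧ ((¬(mem[x] ≠ 7)) → (2*buf[x] > 22 ∨ 2*buf[x] < 14)).
Check whether ((¬(mem[x] ≠ 7)) → (2*buf[x] > 22 ∨ 2*buf[x] < 14)) ∧ acc = 3 implies it.
Countermodel: at the initial state acc = 3, buf = {[0] = 0, elsewhere 0}, mem = {[0] = 8, elsewhere 8}, x = 0, the precondition holds but the weakest precondition fails.
Answer: invalid


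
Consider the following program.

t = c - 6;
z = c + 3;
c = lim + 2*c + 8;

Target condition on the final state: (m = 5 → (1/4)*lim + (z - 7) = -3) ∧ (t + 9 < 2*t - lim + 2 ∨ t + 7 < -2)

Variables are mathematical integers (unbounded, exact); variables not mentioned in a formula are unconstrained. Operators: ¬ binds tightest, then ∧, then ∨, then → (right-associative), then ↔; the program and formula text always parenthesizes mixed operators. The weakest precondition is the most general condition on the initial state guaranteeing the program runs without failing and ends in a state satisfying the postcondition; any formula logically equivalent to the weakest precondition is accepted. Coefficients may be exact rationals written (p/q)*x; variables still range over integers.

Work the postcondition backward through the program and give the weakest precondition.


Working backward. After the program, the postcondition (m = 5 → (1/4)*lim + (z - 7) = -3) ∧ (t + 9 < 2*t - lim + 2 ∨ t + 7 < -2) must hold; in canonical form it is (m = 5 → (1/4)*lim + z = 4) ∧ (lim < t - 7 ∨ t < -9).
Before c := lim + 2*c + 8: (m = 5 → (1/4)*lim + z = 4) ∧ (lim < t - 7 ∨ t < -9)
Before z := c + 3: (m = 5 → c + (1/4)*lim = 1) ∧ (lim < t - 7 ∨ t < -9)
Before t := c - 6: (m = 5 → c + (1/4)*lim = 1) ∧ (lim < c - 13 ∨ c < -3)
Answer: WP = (m = 5 → c + (1/4)*lim = 1) ∧ (lim < c - 13 ∨ c < -3)


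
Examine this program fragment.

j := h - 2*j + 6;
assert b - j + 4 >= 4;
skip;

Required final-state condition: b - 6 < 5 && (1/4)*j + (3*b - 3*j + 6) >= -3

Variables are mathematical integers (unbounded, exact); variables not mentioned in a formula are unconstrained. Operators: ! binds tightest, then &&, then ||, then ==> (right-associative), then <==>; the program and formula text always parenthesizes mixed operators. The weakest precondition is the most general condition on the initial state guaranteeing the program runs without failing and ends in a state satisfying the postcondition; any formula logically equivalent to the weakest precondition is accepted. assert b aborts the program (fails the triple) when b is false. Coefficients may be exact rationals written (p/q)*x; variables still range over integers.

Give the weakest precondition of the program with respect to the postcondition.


Working backward. After the program, the postcondition b - 6 < 5 && (1/4)*j + (3*b - 3*j + 6) >= -3 must hold; in canonical form it is b < 11 && 3*b >= (11/4)*j - 9.
Before skip: b < 11 && 3*b >= (11/4)*j - 9
Before assert b - j + 4 >= 4: b >= j && b < 11 && 3*b >= (11/4)*j - 9
Before j := h - 2*j + 6: b + 2*j >= h + 6 && b < 11 && 3*b + (11/2)*j >= (11/4)*h + 15/2
Answer: WP = b + 2*j >= h + 6 && b < 11 && 3*b + (11/2)*j >= (11/4)*h + 15/2


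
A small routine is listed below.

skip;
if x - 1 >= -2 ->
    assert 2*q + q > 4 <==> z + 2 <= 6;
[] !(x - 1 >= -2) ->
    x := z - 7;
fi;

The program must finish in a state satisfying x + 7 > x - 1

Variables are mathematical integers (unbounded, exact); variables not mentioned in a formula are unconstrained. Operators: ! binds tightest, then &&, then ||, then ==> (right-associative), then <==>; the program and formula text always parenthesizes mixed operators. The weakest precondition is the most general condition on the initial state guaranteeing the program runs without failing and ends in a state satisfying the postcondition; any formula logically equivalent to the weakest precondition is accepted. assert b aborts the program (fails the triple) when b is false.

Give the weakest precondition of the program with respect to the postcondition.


Working backward. After the program, the postcondition x + 7 > x - 1 must hold; in canonical form it is true.
Then branch requires 3*q > 4 <==> z <= 4; else branch requires true.
Before the if: x >= -1 ==> (3*q > 4 <==> z <= 4)
Before skip: x >= -1 ==> (3*q > 4 <==> z <= 4)
Answer: WP = x >= -1 ==> (3*q > 4 <==> z <= 4)


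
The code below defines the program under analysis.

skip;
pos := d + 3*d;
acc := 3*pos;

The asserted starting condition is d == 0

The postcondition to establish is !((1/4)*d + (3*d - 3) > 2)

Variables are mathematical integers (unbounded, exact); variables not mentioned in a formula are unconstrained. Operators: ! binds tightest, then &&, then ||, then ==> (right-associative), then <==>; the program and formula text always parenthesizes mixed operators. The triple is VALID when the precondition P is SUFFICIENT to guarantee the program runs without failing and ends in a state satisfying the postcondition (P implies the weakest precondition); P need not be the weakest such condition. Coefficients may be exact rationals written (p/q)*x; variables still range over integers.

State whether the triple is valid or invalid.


Working backward. After the program, the postcondition !((1/4)*d + (3*d - 3) > 2) must hold; in canonical form it is !((13/4)*d > 5).
Before acc := 3*pos: !((13/4)*d > 5)
Before pos := d + 3*d: !((13/4)*d > 5)
Before skip: !((13/4)*d > 5)
The weakest precondition is !((13/4)*d > 5).
Check whether d == 0 implies it.
Every state satisfying the precondition satisfies the weakest precondition: the implication holds.
Answer: valid
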